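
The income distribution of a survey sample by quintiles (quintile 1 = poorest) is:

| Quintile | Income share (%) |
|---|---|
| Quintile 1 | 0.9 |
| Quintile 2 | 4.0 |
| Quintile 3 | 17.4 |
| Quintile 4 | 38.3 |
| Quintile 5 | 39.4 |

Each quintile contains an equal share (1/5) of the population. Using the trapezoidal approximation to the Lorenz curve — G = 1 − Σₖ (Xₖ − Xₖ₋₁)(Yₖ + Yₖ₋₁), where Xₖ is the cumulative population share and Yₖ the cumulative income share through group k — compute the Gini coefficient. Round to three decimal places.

Cumulative income shares Yₖ: 0.0090, 0.0490, 0.2230, 0.6060, 1.0000
Σ (Xₖ−Xₖ₋₁)(Yₖ+Yₖ₋₁) = (1/5)(0.0090+0.0000) + (1/5)(0.0490+0.0090) + (1/5)(0.2230+0.0490) + (1/5)(0.6060+0.2230) + (1/5)(1.0000+0.6060)
  = 0.0018 + 0.0116 + 0.0544 + 0.1658 + 0.3212 = 0.5548
G = 1 − 0.5548 = 0.4452

0.445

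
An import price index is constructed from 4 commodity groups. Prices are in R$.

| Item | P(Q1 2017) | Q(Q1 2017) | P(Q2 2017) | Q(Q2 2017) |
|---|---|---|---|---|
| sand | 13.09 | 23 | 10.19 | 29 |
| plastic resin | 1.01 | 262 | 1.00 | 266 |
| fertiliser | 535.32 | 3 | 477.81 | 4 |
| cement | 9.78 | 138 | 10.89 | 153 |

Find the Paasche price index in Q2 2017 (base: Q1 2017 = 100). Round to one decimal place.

96.6

Paasche price index uses current-period quantities as weights.
ΣP(Q2 2017)·Q(Q2 2017) = 10.19×29 + 1.00×266 + 477.81×4 + 10.89×153 = 295.51 + 266 + 1911.24 + 1666.17 = 4138.92
ΣP(Q1 2017)·Q(Q2 2017) = 13.09×29 + 1.01×266 + 535.32×4 + 9.78×153 = 379.61 + 268.66 + 2141.28 + 1496.34 = 4285.89
Index = 4138.92 / 4285.89 × 100 = 96.5708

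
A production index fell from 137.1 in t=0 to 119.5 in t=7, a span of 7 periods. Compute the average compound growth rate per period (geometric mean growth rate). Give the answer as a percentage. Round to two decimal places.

-1.94%

Growth factor = (119.5/137.1)^(1/7) = (0.871627)^(1/7) = 0.980564
Growth rate = 0.980564 − 1 = -0.019436 = -1.9436%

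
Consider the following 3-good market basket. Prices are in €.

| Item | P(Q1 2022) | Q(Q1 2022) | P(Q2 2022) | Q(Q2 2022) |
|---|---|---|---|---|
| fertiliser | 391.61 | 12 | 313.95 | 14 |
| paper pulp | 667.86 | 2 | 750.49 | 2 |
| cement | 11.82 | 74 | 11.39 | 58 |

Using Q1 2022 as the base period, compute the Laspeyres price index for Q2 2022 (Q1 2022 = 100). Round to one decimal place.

88.4

Laspeyres price index uses base-period quantities as weights.
ΣP(Q2 2022)·Q(Q1 2022) = 313.95×12 + 750.49×2 + 11.39×74 = 3767.4 + 1500.98 + 842.86 = 6111.24
ΣP(Q1 2022)·Q(Q1 2022) = 391.61×12 + 667.86×2 + 11.82×74 = 4699.32 + 1335.72 + 874.68 = 6909.72
Index = 6111.24 / 6909.72 × 100 = 88.4441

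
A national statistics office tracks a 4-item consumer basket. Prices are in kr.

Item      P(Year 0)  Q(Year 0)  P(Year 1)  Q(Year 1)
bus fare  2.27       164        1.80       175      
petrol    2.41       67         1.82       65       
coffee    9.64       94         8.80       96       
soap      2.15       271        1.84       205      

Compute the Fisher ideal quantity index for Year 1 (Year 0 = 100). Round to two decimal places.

Laspeyres component (base-period weights):
ΣP(Year 0)Q(Year 1) = 2.27×175 + 2.41×65 + 9.64×96 + 2.15×205 = 397.25 + 156.65 + 925.44 + 440.75 = 1920.09
ΣP(Year 0)Q(Year 0) = 2.27×164 + 2.41×67 + 9.64×94 + 2.15×271 = 372.28 + 161.47 + 906.16 + 582.65 = 2022.56
L = 1920.09 / 2022.56 × 100 = 94.9336
Paasche component (current-period weights):
ΣP(Year 1)Q(Year 1) = 1.80×175 + 1.82×65 + 8.80×96 + 1.84×205 = 315 + 118.3 + 844.8 + 377.2 = 1655.3
ΣP(Year 1)Q(Year 0) = 1.80×164 + 1.82×67 + 8.80×94 + 1.84×271 = 295.2 + 121.94 + 827.2 + 498.64 = 1742.98
P = 1655.3 / 1742.98 × 100 = 94.9695
Fisher = √(L × P) = √(94.9336 × 94.9695) = 94.9516

94.95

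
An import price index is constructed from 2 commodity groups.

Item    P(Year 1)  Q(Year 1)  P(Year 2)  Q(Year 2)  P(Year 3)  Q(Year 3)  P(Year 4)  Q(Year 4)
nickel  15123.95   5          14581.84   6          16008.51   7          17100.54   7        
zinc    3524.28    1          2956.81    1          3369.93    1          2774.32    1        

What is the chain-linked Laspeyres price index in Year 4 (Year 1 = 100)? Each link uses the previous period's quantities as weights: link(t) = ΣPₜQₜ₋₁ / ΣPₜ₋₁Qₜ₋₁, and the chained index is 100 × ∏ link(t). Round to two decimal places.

111.80

Link Year 1→Year 2:
ΣP(Year 2)Q(Year 1) = 14581.84×5 + 2956.81×1 = 72909.2 + 2956.81 = 75866.01
ΣP(Year 1)Q(Year 1) = 15123.95×5 + 3524.28×1 = 75619.75 + 3524.28 = 79144.03
link = 75866.01/79144.03 = 0.958582
Link Year 2→Year 3:
ΣP(Year 3)Q(Year 2) = 16008.51×6 + 3369.93×1 = 96051.06 + 3369.93 = 99420.99
ΣP(Year 2)Q(Year 2) = 14581.84×6 + 2956.81×1 = 87491.04 + 2956.81 = 90447.85
link = 99420.99/90447.85 = 1.099208
Link Year 3→Year 4:
ΣP(Year 4)Q(Year 3) = 17100.54×7 + 2774.32×1 = 119703.78 + 2774.32 = 122478.1
ΣP(Year 3)Q(Year 3) = 16008.51×7 + 3369.93×1 = 112059.57 + 3369.93 = 115429.5
link = 122478.1/115429.5 = 1.061064
Chained index = 100 × 0.958582 × 1.099208 × 1.061064 = 111.8023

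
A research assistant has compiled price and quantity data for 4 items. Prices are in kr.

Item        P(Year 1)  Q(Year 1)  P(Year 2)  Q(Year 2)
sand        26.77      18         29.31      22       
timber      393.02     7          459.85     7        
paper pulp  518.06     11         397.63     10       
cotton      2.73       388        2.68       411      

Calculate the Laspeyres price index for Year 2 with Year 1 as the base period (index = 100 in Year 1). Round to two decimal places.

Laspeyres price index uses base-period quantities as weights.
ΣP(Year 2)·Q(Year 1) = 29.31×18 + 459.85×7 + 397.63×11 + 2.68×388 = 527.58 + 3218.95 + 4373.93 + 1039.84 = 9160.3
ΣP(Year 1)·Q(Year 1) = 26.77×18 + 393.02×7 + 518.06×11 + 2.73×388 = 481.86 + 2751.14 + 5698.66 + 1059.24 = 9990.9
Index = 9160.3 / 9990.9 × 100 = 91.6864

91.69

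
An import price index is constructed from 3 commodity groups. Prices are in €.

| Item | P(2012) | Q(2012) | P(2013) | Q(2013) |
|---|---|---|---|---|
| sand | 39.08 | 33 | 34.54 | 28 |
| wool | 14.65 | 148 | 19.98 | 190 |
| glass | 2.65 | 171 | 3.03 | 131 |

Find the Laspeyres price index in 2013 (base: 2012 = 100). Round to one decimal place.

Laspeyres price index uses base-period quantities as weights.
ΣP(2013)·Q(2012) = 34.54×33 + 19.98×148 + 3.03×171 = 1139.82 + 2957.04 + 518.13 = 4614.99
ΣP(2012)·Q(2012) = 39.08×33 + 14.65×148 + 2.65×171 = 1289.64 + 2168.2 + 453.15 = 3910.99
Index = 4614.99 / 3910.99 × 100 = 118.0006

118.0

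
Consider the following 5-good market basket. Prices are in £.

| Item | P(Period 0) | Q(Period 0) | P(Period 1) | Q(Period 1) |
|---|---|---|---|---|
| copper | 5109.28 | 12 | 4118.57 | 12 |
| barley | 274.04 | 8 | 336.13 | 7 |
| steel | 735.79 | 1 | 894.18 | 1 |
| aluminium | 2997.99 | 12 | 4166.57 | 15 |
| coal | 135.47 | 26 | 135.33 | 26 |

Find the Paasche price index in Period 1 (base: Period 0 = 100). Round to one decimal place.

Paasche price index uses current-period quantities as weights.
ΣP(Period 1)·Q(Period 1) = 4118.57×12 + 336.13×7 + 894.18×1 + 4166.57×15 + 135.33×26 = 49422.84 + 2352.91 + 894.18 + 62498.55 + 3518.58 = 118687.06
ΣP(Period 0)·Q(Period 1) = 5109.28×12 + 274.04×7 + 735.79×1 + 2997.99×15 + 135.47×26 = 61311.36 + 1918.28 + 735.79 + 44969.85 + 3522.22 = 112457.5
Index = 118687.06 / 112457.5 × 100 = 105.5395

105.5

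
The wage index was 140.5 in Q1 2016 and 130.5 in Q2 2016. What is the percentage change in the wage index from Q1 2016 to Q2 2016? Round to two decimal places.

-7.12%

Change = (130.5 − 140.5) / 140.5 × 100
       = -10.0 / 140.5 × 100 = -7.1174%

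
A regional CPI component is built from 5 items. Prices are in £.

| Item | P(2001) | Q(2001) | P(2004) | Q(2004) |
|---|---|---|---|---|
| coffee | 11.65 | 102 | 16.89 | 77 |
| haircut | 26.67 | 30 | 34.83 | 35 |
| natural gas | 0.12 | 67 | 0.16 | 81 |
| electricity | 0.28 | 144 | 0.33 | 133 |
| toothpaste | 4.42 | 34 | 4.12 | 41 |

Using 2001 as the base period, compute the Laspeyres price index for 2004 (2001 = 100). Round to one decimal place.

135.6

Laspeyres price index uses base-period quantities as weights.
ΣP(2004)·Q(2001) = 16.89×102 + 34.83×30 + 0.16×67 + 0.33×144 + 4.12×34 = 1722.78 + 1044.9 + 10.72 + 47.52 + 140.08 = 2966
ΣP(2001)·Q(2001) = 11.65×102 + 26.67×30 + 0.12×67 + 0.28×144 + 4.42×34 = 1188.3 + 800.1 + 8.04 + 40.32 + 150.28 = 2187.04
Index = 2966 / 2187.04 × 100 = 135.6171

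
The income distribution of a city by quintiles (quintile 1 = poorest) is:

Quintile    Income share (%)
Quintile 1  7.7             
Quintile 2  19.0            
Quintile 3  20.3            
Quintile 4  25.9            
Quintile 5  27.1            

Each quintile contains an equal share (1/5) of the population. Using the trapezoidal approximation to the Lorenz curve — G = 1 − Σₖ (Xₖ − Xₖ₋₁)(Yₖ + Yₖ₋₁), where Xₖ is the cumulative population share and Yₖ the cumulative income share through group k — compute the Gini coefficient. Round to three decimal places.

0.183

Cumulative income shares Yₖ: 0.0770, 0.2670, 0.4700, 0.7290, 1.0000
Σ (Xₖ−Xₖ₋₁)(Yₖ+Yₖ₋₁) = (1/5)(0.0770+0.0000) + (1/5)(0.2670+0.0770) + (1/5)(0.4700+0.2670) + (1/5)(0.7290+0.4700) + (1/5)(1.0000+0.7290)
  = 0.0154 + 0.0688 + 0.1474 + 0.2398 + 0.3458 = 0.8172
G = 1 − 0.8172 = 0.1828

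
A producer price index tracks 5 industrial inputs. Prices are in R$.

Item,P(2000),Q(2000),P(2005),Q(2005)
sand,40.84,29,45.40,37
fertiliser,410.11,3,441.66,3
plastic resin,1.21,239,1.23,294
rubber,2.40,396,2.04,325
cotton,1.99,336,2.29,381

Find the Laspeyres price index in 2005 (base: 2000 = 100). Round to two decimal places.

104.39

Laspeyres price index uses base-period quantities as weights.
ΣP(2005)·Q(2000) = 45.40×29 + 441.66×3 + 1.23×239 + 2.04×396 + 2.29×336 = 1316.6 + 1324.98 + 293.97 + 807.84 + 769.44 = 4512.83
ΣP(2000)·Q(2000) = 40.84×29 + 410.11×3 + 1.21×239 + 2.40×396 + 1.99×336 = 1184.36 + 1230.33 + 289.19 + 950.4 + 668.64 = 4322.92
Index = 4512.83 / 4322.92 × 100 = 104.3931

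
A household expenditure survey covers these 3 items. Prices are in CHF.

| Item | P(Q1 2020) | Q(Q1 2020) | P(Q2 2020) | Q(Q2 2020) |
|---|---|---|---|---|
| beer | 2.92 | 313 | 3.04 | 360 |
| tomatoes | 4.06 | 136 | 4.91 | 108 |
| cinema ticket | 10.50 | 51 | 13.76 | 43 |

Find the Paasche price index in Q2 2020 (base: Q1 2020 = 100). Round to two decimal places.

Paasche price index uses current-period quantities as weights.
ΣP(Q2 2020)·Q(Q2 2020) = 3.04×360 + 4.91×108 + 13.76×43 = 1094.4 + 530.28 + 591.68 = 2216.36
ΣP(Q1 2020)·Q(Q2 2020) = 2.92×360 + 4.06×108 + 10.50×43 = 1051.2 + 438.48 + 451.5 = 1941.18
Index = 2216.36 / 1941.18 × 100 = 114.1759

114.18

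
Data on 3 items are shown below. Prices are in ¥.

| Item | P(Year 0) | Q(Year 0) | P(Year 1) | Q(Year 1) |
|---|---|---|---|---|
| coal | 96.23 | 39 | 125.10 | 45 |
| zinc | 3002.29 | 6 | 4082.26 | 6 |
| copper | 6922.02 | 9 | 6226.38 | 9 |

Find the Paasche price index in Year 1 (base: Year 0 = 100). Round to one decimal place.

101.8

Paasche price index uses current-period quantities as weights.
ΣP(Year 1)·Q(Year 1) = 125.10×45 + 4082.26×6 + 6226.38×9 = 5629.5 + 24493.56 + 56037.42 = 86160.48
ΣP(Year 0)·Q(Year 1) = 96.23×45 + 3002.29×6 + 6922.02×9 = 4330.35 + 18013.74 + 62298.18 = 84642.27
Index = 86160.48 / 84642.27 × 100 = 101.7937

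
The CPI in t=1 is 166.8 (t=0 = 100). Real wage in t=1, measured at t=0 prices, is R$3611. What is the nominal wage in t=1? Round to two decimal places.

Nominal = Real × (Index/100) = 3611 × (166.8/100)
        = 3611 × 1.668 = 6023.1480

6023.15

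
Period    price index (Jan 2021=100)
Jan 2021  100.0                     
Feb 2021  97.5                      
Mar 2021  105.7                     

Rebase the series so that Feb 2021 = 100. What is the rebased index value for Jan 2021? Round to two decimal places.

102.56

Rebased(Jan 2021) = 100.0 / 97.5 × 100 = 102.5641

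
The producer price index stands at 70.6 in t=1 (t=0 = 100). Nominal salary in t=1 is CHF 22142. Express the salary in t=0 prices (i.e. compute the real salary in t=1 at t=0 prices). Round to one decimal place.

31362.6

Real = Nominal ÷ (Index/100) = 22142 ÷ (70.6/100)
     = 22142 ÷ 0.706 = 31362.6062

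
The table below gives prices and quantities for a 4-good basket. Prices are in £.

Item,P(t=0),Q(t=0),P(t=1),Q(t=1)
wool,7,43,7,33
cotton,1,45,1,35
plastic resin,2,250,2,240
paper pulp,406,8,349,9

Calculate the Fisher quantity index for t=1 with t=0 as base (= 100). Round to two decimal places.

107.16

Laspeyres component (base-period weights):
ΣP(t=0)Q(t=1) = 7×33 + 1×35 + 2×240 + 406×9 = 231 + 35 + 480 + 3654 = 4400
ΣP(t=0)Q(t=0) = 7×43 + 1×45 + 2×250 + 406×8 = 301 + 45 + 500 + 3248 = 4094
L = 4400 / 4094 × 100 = 107.4744
Paasche component (current-period weights):
ΣP(t=1)Q(t=1) = 7×33 + 1×35 + 2×240 + 349×9 = 231 + 35 + 480 + 3141 = 3887
ΣP(t=1)Q(t=0) = 7×43 + 1×45 + 2×250 + 349×8 = 301 + 45 + 500 + 2792 = 3638
P = 3887 / 3638 × 100 = 106.8444
Fisher = √(L × P) = √(107.4744 × 106.8444) = 107.1589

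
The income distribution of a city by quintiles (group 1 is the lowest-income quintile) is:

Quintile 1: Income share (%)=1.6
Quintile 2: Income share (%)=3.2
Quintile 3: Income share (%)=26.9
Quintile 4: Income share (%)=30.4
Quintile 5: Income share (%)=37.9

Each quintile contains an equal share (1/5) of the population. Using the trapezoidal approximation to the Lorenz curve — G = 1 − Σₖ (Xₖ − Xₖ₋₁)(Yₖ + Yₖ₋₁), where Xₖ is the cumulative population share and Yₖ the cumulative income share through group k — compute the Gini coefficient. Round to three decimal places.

Cumulative income shares Yₖ: 0.0160, 0.0480, 0.3170, 0.6210, 1.0000
Σ (Xₖ−Xₖ₋₁)(Yₖ+Yₖ₋₁) = (1/5)(0.0160+0.0000) + (1/5)(0.0480+0.0160) + (1/5)(0.3170+0.0480) + (1/5)(0.6210+0.3170) + (1/5)(1.0000+0.6210)
  = 0.0032 + 0.0128 + 0.0730 + 0.1876 + 0.3242 = 0.6008
G = 1 − 0.6008 = 0.3992

0.399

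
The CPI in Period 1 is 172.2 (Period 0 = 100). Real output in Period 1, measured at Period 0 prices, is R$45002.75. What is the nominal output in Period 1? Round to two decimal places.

77494.74

Nominal = Real × (Index/100) = 45002.75 × (172.2/100)
        = 45002.75 × 1.722 = 77494.7355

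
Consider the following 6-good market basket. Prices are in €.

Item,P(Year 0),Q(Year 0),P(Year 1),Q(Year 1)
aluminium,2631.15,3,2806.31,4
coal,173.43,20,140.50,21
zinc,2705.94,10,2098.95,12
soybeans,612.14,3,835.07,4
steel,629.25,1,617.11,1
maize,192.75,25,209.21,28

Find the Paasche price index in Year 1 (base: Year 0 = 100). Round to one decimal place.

89.2

Paasche price index uses current-period quantities as weights.
ΣP(Year 1)·Q(Year 1) = 2806.31×4 + 140.50×21 + 2098.95×12 + 835.07×4 + 617.11×1 + 209.21×28 = 11225.24 + 2950.5 + 25187.4 + 3340.28 + 617.11 + 5857.88 = 49178.41
ΣP(Year 0)·Q(Year 1) = 2631.15×4 + 173.43×21 + 2705.94×12 + 612.14×4 + 629.25×1 + 192.75×28 = 10524.6 + 3642.03 + 32471.28 + 2448.56 + 629.25 + 5397 = 55112.72
Index = 49178.41 / 55112.72 × 100 = 89.2324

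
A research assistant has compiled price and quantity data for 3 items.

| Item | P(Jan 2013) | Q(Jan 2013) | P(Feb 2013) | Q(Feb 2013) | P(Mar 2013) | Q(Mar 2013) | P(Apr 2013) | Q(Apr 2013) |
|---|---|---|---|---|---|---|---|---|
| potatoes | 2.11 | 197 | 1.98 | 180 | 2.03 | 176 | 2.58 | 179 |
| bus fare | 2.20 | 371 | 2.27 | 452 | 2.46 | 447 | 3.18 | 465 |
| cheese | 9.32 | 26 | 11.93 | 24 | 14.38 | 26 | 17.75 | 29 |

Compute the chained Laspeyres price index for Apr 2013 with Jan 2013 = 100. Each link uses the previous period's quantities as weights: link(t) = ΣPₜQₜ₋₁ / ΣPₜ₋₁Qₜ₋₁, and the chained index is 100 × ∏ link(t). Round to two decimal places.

Link Jan 2013→Feb 2013:
ΣP(Feb 2013)Q(Jan 2013) = 1.98×197 + 2.27×371 + 11.93×26 = 390.06 + 842.17 + 310.18 = 1542.41
ΣP(Jan 2013)Q(Jan 2013) = 2.11×197 + 2.20×371 + 9.32×26 = 415.67 + 816.2 + 242.32 = 1474.19
link = 1542.41/1474.19 = 1.046276
Link Feb 2013→Mar 2013:
ΣP(Mar 2013)Q(Feb 2013) = 2.03×180 + 2.46×452 + 14.38×24 = 365.4 + 1111.92 + 345.12 = 1822.44
ΣP(Feb 2013)Q(Feb 2013) = 1.98×180 + 2.27×452 + 11.93×24 = 356.4 + 1026.04 + 286.32 = 1668.76
link = 1822.44/1668.76 = 1.092092
Link Mar 2013→Apr 2013:
ΣP(Apr 2013)Q(Mar 2013) = 2.58×176 + 3.18×447 + 17.75×26 = 454.08 + 1421.46 + 461.5 = 2337.04
ΣP(Mar 2013)Q(Mar 2013) = 2.03×176 + 2.46×447 + 14.38×26 = 357.28 + 1099.62 + 373.88 = 1830.78
link = 2337.04/1830.78 = 1.276527
Chained index = 100 × 1.046276 × 1.092092 × 1.276527 = 145.8598

145.86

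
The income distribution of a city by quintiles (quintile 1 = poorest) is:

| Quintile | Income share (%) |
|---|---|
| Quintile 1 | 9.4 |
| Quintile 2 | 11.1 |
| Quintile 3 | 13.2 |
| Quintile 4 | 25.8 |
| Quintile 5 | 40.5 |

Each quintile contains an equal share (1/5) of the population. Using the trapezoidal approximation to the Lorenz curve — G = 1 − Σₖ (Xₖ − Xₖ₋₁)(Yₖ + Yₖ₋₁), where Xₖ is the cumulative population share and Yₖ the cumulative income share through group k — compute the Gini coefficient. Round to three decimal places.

0.308

Cumulative income shares Yₖ: 0.0940, 0.2050, 0.3370, 0.5950, 1.0000
Σ (Xₖ−Xₖ₋₁)(Yₖ+Yₖ₋₁) = (1/5)(0.0940+0.0000) + (1/5)(0.2050+0.0940) + (1/5)(0.3370+0.2050) + (1/5)(0.5950+0.3370) + (1/5)(1.0000+0.5950)
  = 0.0188 + 0.0598 + 0.1084 + 0.1864 + 0.3190 = 0.6924
G = 1 − 0.6924 = 0.3076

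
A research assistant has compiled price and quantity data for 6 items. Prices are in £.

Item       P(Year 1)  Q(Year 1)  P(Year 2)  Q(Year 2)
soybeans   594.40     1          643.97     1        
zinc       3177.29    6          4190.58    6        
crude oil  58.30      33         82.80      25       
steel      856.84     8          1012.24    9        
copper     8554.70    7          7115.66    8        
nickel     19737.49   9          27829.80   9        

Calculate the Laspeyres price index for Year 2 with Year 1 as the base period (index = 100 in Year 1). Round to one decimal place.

126.7

Laspeyres price index uses base-period quantities as weights.
ΣP(Year 2)·Q(Year 1) = 643.97×1 + 4190.58×6 + 82.80×33 + 1012.24×8 + 7115.66×7 + 27829.80×9 = 643.97 + 25143.48 + 2732.4 + 8097.92 + 49809.62 + 250468.2 = 336895.59
ΣP(Year 1)·Q(Year 1) = 594.40×1 + 3177.29×6 + 58.30×33 + 856.84×8 + 8554.70×7 + 19737.49×9 = 594.4 + 19063.74 + 1923.9 + 6854.72 + 59882.9 + 177637.41 = 265957.07
Index = 336895.59 / 265957.07 × 100 = 126.6729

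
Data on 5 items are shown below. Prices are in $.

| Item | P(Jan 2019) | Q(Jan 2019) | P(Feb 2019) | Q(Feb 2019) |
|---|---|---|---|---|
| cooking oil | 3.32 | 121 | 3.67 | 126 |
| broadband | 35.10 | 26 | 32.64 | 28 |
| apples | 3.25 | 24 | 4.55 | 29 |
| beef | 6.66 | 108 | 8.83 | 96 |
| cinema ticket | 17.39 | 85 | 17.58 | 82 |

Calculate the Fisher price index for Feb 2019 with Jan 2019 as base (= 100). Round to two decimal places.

106.95

Laspeyres component (base-period weights):
ΣP(Feb 2019)Q(Jan 2019) = 3.67×121 + 32.64×26 + 4.55×24 + 8.83×108 + 17.58×85 = 444.07 + 848.64 + 109.2 + 953.64 + 1494.3 = 3849.85
ΣP(Jan 2019)Q(Jan 2019) = 3.32×121 + 35.10×26 + 3.25×24 + 6.66×108 + 17.39×85 = 401.72 + 912.6 + 78 + 719.28 + 1478.15 = 3589.75
L = 3849.85 / 3589.75 × 100 = 107.2456
Paasche component (current-period weights):
ΣP(Feb 2019)Q(Feb 2019) = 3.67×126 + 32.64×28 + 4.55×29 + 8.83×96 + 17.58×82 = 462.42 + 913.92 + 131.95 + 847.68 + 1441.56 = 3797.53
ΣP(Jan 2019)Q(Feb 2019) = 3.32×126 + 35.10×28 + 3.25×29 + 6.66×96 + 17.39×82 = 418.32 + 982.8 + 94.25 + 639.36 + 1425.98 = 3560.71
P = 3797.53 / 3560.71 × 100 = 106.6509
Fisher = √(L × P) = √(107.2456 × 106.6509) = 106.9479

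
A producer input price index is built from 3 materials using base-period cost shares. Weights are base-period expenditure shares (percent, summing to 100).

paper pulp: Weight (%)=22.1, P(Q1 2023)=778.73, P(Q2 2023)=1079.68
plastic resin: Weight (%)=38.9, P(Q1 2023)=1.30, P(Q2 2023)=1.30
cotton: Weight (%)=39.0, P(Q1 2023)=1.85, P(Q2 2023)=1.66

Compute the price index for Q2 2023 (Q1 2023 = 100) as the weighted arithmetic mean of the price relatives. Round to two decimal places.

paper pulp: 22.1 × (1079.68/778.73) = 22.1 × 1.386463 = 30.6408
plastic resin: 38.9 × (1.30/1.30) = 38.9 × 1.000000 = 38.9000
cotton: 39.0 × (1.66/1.85) = 39.0 × 0.897297 = 34.9946
Index = Σ wᵢ·(p₁ᵢ/p₀ᵢ) = 30.6408 + 38.9000 + 34.9946 = 104.5354

104.54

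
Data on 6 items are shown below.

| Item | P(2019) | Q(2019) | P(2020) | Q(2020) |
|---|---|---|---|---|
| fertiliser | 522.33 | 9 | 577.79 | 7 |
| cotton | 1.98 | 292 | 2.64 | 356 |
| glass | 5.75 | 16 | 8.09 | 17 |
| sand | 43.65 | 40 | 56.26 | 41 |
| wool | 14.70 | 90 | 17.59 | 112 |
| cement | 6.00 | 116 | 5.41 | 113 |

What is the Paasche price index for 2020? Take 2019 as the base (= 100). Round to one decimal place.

116.8

Paasche price index uses current-period quantities as weights.
ΣP(2020)·Q(2020) = 577.79×7 + 2.64×356 + 8.09×17 + 56.26×41 + 17.59×112 + 5.41×113 = 4044.53 + 939.84 + 137.53 + 2306.66 + 1970.08 + 611.33 = 10009.97
ΣP(2019)·Q(2020) = 522.33×7 + 1.98×356 + 5.75×17 + 43.65×41 + 14.70×112 + 6.00×113 = 3656.31 + 704.88 + 97.75 + 1789.65 + 1646.4 + 678 = 8572.99
Index = 10009.97 / 8572.99 × 100 = 116.7617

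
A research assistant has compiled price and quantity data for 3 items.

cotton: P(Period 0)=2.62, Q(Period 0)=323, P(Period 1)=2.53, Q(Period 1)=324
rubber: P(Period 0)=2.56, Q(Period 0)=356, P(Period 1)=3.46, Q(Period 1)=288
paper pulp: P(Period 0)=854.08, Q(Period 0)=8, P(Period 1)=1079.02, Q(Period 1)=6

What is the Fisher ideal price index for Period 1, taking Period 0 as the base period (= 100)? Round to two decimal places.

Laspeyres component (base-period weights):
ΣP(Period 1)Q(Period 0) = 2.53×323 + 3.46×356 + 1079.02×8 = 817.19 + 1231.76 + 8632.16 = 10681.11
ΣP(Period 0)Q(Period 0) = 2.62×323 + 2.56×356 + 854.08×8 = 846.26 + 911.36 + 6832.64 = 8590.26
L = 10681.11 / 8590.26 × 100 = 124.3398
Paasche component (current-period weights):
ΣP(Period 1)Q(Period 1) = 2.53×324 + 3.46×288 + 1079.02×6 = 819.72 + 996.48 + 6474.12 = 8290.32
ΣP(Period 0)Q(Period 1) = 2.62×324 + 2.56×288 + 854.08×6 = 848.88 + 737.28 + 5124.48 = 6710.64
P = 8290.32 / 6710.64 × 100 = 123.5399
Fisher = √(L × P) = √(124.3398 × 123.5399) = 123.9392

123.94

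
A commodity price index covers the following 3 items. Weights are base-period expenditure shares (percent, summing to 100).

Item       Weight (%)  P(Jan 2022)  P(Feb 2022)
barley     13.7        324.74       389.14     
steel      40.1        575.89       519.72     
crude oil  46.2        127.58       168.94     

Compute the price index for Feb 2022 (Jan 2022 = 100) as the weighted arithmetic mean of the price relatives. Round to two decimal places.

barley: 13.7 × (389.14/324.74) = 13.7 × 1.198312 = 16.4169
steel: 40.1 × (519.72/575.89) = 40.1 × 0.902464 = 36.1888
crude oil: 46.2 × (168.94/127.58) = 46.2 × 1.324189 = 61.1775
Index = Σ wᵢ·(p₁ᵢ/p₀ᵢ) = 16.4169 + 36.1888 + 61.1775 = 113.7832

113.78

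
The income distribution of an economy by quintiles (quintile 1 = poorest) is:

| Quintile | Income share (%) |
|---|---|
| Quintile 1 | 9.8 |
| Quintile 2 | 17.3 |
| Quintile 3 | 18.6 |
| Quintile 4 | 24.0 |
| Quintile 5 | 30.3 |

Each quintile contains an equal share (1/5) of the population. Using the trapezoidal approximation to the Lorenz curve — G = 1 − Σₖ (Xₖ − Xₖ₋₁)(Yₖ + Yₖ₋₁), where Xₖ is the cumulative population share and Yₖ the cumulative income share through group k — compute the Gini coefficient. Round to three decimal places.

0.191

Cumulative income shares Yₖ: 0.0980, 0.2710, 0.4570, 0.6970, 1.0000
Σ (Xₖ−Xₖ₋₁)(Yₖ+Yₖ₋₁) = (1/5)(0.0980+0.0000) + (1/5)(0.2710+0.0980) + (1/5)(0.4570+0.2710) + (1/5)(0.6970+0.4570) + (1/5)(1.0000+0.6970)
  = 0.0196 + 0.0738 + 0.1456 + 0.2308 + 0.3394 = 0.8092
G = 1 − 0.8092 = 0.1908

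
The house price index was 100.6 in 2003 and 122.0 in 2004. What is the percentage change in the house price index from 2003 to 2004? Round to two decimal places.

21.27%

Change = (122.0 − 100.6) / 100.6 × 100
       = 21.4 / 100.6 × 100 = 21.2724%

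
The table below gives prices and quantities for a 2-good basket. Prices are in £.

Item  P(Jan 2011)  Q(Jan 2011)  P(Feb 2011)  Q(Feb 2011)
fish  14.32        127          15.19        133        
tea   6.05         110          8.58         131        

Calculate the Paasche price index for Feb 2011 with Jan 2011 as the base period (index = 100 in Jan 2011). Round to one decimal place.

Paasche price index uses current-period quantities as weights.
ΣP(Feb 2011)·Q(Feb 2011) = 15.19×133 + 8.58×131 = 2020.27 + 1123.98 = 3144.25
ΣP(Jan 2011)·Q(Feb 2011) = 14.32×133 + 6.05×131 = 1904.56 + 792.55 = 2697.11
Index = 3144.25 / 2697.11 × 100 = 116.5785

116.6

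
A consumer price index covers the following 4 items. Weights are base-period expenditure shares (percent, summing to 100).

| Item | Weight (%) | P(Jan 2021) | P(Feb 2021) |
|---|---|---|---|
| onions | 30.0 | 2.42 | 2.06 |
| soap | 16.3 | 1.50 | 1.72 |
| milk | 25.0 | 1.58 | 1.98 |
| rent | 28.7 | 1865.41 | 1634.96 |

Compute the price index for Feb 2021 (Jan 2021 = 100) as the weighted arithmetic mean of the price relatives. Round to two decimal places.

100.71

onions: 30.0 × (2.06/2.42) = 30.0 × 0.851240 = 25.5372
soap: 16.3 × (1.72/1.50) = 16.3 × 1.146667 = 18.6907
milk: 25.0 × (1.98/1.58) = 25.0 × 1.253165 = 31.3291
rent: 28.7 × (1634.96/1865.41) = 28.7 × 0.876461 = 25.1544
Index = Σ wᵢ·(p₁ᵢ/p₀ᵢ) = 25.5372 + 18.6907 + 31.3291 + 25.1544 = 100.7114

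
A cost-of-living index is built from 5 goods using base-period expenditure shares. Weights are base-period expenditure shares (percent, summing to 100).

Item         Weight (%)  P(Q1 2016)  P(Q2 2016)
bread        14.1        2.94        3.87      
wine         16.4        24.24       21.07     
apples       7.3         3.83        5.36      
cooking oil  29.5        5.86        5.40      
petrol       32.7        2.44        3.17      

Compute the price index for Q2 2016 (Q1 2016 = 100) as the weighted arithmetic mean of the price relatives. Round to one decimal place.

112.7

bread: 14.1 × (3.87/2.94) = 14.1 × 1.316327 = 18.5602
wine: 16.4 × (21.07/24.24) = 16.4 × 0.869224 = 14.2553
apples: 7.3 × (5.36/3.83) = 7.3 × 1.399478 = 10.2162
cooking oil: 29.5 × (5.40/5.86) = 29.5 × 0.921502 = 27.1843
petrol: 32.7 × (3.17/2.44) = 32.7 × 1.299180 = 42.4832
Index = Σ wᵢ·(p₁ᵢ/p₀ᵢ) = 18.5602 + 14.2553 + 10.2162 + 27.1843 + 42.4832 = 112.6992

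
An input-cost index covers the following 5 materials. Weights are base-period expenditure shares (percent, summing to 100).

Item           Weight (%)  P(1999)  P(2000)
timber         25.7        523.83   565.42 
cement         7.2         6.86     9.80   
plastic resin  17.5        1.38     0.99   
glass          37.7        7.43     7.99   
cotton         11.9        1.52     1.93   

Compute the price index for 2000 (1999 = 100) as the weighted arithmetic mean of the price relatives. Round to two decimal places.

106.23

timber: 25.7 × (565.42/523.83) = 25.7 × 1.079396 = 27.7405
cement: 7.2 × (9.80/6.86) = 7.2 × 1.428571 = 10.2857
plastic resin: 17.5 × (0.99/1.38) = 17.5 × 0.717391 = 12.5543
glass: 37.7 × (7.99/7.43) = 37.7 × 1.075370 = 40.5415
cotton: 11.9 × (1.93/1.52) = 11.9 × 1.269737 = 15.1099
Index = Σ wᵢ·(p₁ᵢ/p₀ᵢ) = 27.7405 + 10.2857 + 12.5543 + 40.5415 + 15.1099 = 106.2319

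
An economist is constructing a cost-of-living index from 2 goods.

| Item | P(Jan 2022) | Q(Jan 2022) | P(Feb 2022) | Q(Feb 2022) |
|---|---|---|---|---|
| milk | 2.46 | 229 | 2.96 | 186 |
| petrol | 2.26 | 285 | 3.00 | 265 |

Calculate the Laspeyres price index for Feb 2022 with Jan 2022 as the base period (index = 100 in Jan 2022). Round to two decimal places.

126.95

Laspeyres price index uses base-period quantities as weights.
ΣP(Feb 2022)·Q(Jan 2022) = 2.96×229 + 3.00×285 = 677.84 + 855 = 1532.84
ΣP(Jan 2022)·Q(Jan 2022) = 2.46×229 + 2.26×285 = 563.34 + 644.1 = 1207.44
Index = 1532.84 / 1207.44 × 100 = 126.9496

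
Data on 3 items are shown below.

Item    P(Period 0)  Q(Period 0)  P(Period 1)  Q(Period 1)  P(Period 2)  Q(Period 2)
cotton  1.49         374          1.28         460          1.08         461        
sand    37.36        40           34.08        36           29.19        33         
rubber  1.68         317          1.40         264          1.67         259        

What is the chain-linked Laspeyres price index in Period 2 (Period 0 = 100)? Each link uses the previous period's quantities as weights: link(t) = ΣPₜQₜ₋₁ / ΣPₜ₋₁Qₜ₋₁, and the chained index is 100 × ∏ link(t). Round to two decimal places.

80.49

Link Period 0→Period 1:
ΣP(Period 1)Q(Period 0) = 1.28×374 + 34.08×40 + 1.40×317 = 478.72 + 1363.2 + 443.8 = 2285.72
ΣP(Period 0)Q(Period 0) = 1.49×374 + 37.36×40 + 1.68×317 = 557.26 + 1494.4 + 532.56 = 2584.22
link = 2285.72/2584.22 = 0.884491
Link Period 1→Period 2:
ΣP(Period 2)Q(Period 1) = 1.08×460 + 29.19×36 + 1.67×264 = 496.8 + 1050.84 + 440.88 = 1988.52
ΣP(Period 1)Q(Period 1) = 1.28×460 + 34.08×36 + 1.40×264 = 588.8 + 1226.88 + 369.6 = 2185.28
link = 1988.52/2185.28 = 0.909961
Chained index = 100 × 0.884491 × 0.909961 = 80.4853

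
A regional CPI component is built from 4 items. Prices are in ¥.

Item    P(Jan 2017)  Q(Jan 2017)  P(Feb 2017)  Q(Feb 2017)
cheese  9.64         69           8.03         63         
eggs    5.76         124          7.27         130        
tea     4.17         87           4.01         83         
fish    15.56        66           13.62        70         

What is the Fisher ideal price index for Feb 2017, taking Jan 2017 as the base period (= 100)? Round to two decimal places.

Laspeyres component (base-period weights):
ΣP(Feb 2017)Q(Jan 2017) = 8.03×69 + 7.27×124 + 4.01×87 + 13.62×66 = 554.07 + 901.48 + 348.87 + 898.92 = 2703.34
ΣP(Jan 2017)Q(Jan 2017) = 9.64×69 + 5.76×124 + 4.17×87 + 15.56×66 = 665.16 + 714.24 + 362.79 + 1026.96 = 2769.15
L = 2703.34 / 2769.15 × 100 = 97.6235
Paasche component (current-period weights):
ΣP(Feb 2017)Q(Feb 2017) = 8.03×63 + 7.27×130 + 4.01×83 + 13.62×70 = 505.89 + 945.1 + 332.83 + 953.4 = 2737.22
ΣP(Jan 2017)Q(Feb 2017) = 9.64×63 + 5.76×130 + 4.17×83 + 15.56×70 = 607.32 + 748.8 + 346.11 + 1089.2 = 2791.43
P = 2737.22 / 2791.43 × 100 = 98.0580
Fisher = √(L × P) = √(97.6235 × 98.0580) = 97.8405

97.84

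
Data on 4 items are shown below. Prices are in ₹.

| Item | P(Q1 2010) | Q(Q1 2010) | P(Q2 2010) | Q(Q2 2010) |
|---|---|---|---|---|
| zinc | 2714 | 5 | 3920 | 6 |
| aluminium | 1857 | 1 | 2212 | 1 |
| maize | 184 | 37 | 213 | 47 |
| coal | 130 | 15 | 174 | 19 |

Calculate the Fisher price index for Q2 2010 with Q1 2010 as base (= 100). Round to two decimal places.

Laspeyres component (base-period weights):
ΣP(Q2 2010)Q(Q1 2010) = 3920×5 + 2212×1 + 213×37 + 174×15 = 19600 + 2212 + 7881 + 2610 = 32303
ΣP(Q1 2010)Q(Q1 2010) = 2714×5 + 1857×1 + 184×37 + 130×15 = 13570 + 1857 + 6808 + 1950 = 24185
L = 32303 / 24185 × 100 = 133.5663
Paasche component (current-period weights):
ΣP(Q2 2010)Q(Q2 2010) = 3920×6 + 2212×1 + 213×47 + 174×19 = 23520 + 2212 + 10011 + 3306 = 39049
ΣP(Q1 2010)Q(Q2 2010) = 2714×6 + 1857×1 + 184×47 + 130×19 = 16284 + 1857 + 8648 + 2470 = 29259
P = 39049 / 29259 × 100 = 133.4598
Fisher = √(L × P) = √(133.5663 × 133.4598) = 133.5130

133.51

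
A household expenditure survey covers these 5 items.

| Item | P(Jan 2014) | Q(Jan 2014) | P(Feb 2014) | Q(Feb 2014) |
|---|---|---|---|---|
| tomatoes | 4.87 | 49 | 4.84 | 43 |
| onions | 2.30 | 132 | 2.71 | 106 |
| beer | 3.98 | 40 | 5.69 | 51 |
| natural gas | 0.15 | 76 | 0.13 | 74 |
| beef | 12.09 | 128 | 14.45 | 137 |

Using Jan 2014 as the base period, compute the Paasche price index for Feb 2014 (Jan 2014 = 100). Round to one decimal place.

119.4

Paasche price index uses current-period quantities as weights.
ΣP(Feb 2014)·Q(Feb 2014) = 4.84×43 + 2.71×106 + 5.69×51 + 0.13×74 + 14.45×137 = 208.12 + 287.26 + 290.19 + 9.62 + 1979.65 = 2774.84
ΣP(Jan 2014)·Q(Feb 2014) = 4.87×43 + 2.30×106 + 3.98×51 + 0.15×74 + 12.09×137 = 209.41 + 243.8 + 202.98 + 11.1 + 1656.33 = 2323.62
Index = 2774.84 / 2323.62 × 100 = 119.4188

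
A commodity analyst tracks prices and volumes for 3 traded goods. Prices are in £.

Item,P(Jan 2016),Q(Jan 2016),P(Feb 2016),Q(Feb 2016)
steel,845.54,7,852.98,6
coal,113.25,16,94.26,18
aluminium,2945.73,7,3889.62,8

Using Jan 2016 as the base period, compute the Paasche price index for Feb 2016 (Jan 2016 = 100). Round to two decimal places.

123.65

Paasche price index uses current-period quantities as weights.
ΣP(Feb 2016)·Q(Feb 2016) = 852.98×6 + 94.26×18 + 3889.62×8 = 5117.88 + 1696.68 + 31116.96 = 37931.52
ΣP(Jan 2016)·Q(Feb 2016) = 845.54×6 + 113.25×18 + 2945.73×8 = 5073.24 + 2038.5 + 23565.84 = 30677.58
Index = 37931.52 / 30677.58 × 100 = 123.6457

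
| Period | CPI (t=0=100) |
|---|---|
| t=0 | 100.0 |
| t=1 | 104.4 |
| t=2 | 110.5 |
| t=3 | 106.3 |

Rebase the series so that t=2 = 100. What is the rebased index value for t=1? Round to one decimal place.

Rebased(t=1) = 104.4 / 110.5 × 100 = 94.4796

94.5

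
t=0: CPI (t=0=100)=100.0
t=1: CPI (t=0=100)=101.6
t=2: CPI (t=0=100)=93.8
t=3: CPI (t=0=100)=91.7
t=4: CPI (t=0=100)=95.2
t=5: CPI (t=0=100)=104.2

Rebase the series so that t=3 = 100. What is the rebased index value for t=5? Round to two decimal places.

Rebased(t=5) = 104.2 / 91.7 × 100 = 113.6314

113.63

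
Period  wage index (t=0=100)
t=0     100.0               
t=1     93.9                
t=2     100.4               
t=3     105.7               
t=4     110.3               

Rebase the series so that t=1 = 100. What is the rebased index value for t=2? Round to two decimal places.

Rebased(t=2) = 100.4 / 93.9 × 100 = 106.9223

106.92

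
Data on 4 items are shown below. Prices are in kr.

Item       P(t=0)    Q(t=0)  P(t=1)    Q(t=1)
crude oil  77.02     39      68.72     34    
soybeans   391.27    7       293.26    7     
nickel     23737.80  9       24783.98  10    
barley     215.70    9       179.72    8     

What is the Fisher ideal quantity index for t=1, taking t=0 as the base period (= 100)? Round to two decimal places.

110.51

Laspeyres component (base-period weights):
ΣP(t=0)Q(t=1) = 77.02×34 + 391.27×7 + 23737.80×10 + 215.70×8 = 2618.68 + 2738.89 + 237378 + 1725.6 = 244461.17
ΣP(t=0)Q(t=0) = 77.02×39 + 391.27×7 + 23737.80×9 + 215.70×9 = 3003.78 + 2738.89 + 213640.2 + 1941.3 = 221324.17
L = 244461.17 / 221324.17 × 100 = 110.4539
Paasche component (current-period weights):
ΣP(t=1)Q(t=1) = 68.72×34 + 293.26×7 + 24783.98×10 + 179.72×8 = 2336.48 + 2052.82 + 247839.8 + 1437.76 = 253666.86
ΣP(t=1)Q(t=0) = 68.72×39 + 293.26×7 + 24783.98×9 + 179.72×9 = 2680.08 + 2052.82 + 223055.82 + 1617.48 = 229406.2
P = 253666.86 / 229406.2 × 100 = 110.5754
Fisher = √(L × P) = √(110.4539 × 110.5754) = 110.5146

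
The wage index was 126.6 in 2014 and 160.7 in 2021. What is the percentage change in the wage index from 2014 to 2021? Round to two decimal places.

26.94%

Change = (160.7 − 126.6) / 126.6 × 100
       = 34.1 / 126.6 × 100 = 26.9352%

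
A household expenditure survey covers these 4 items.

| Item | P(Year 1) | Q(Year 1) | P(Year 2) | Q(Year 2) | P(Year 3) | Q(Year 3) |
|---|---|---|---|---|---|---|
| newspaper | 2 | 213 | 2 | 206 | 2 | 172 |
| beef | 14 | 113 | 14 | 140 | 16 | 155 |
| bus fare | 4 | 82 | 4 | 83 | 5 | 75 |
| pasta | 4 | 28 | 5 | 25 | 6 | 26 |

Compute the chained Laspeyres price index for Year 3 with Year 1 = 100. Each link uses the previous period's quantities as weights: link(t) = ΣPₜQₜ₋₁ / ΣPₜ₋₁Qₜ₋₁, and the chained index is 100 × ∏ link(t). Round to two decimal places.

115.02

Link Year 1→Year 2:
ΣP(Year 2)Q(Year 1) = 2×213 + 14×113 + 4×82 + 5×28 = 426 + 1582 + 328 + 140 = 2476
ΣP(Year 1)Q(Year 1) = 2×213 + 14×113 + 4×82 + 4×28 = 426 + 1582 + 328 + 112 = 2448
link = 2476/2448 = 1.011438
Link Year 2→Year 3:
ΣP(Year 3)Q(Year 2) = 2×206 + 16×140 + 5×83 + 6×25 = 412 + 2240 + 415 + 150 = 3217
ΣP(Year 2)Q(Year 2) = 2×206 + 14×140 + 4×83 + 5×25 = 412 + 1960 + 332 + 125 = 2829
link = 3217/2829 = 1.137151
Chained index = 100 × 1.011438 × 1.137151 = 115.0158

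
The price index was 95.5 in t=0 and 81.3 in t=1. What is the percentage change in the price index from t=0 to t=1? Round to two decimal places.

-14.87%

Change = (81.3 − 95.5) / 95.5 × 100
       = -14.2 / 95.5 × 100 = -14.8691%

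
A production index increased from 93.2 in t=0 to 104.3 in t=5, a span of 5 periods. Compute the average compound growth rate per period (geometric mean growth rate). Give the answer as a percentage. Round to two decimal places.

2.28%

Growth factor = (104.3/93.2)^(1/5) = (1.119099)^(1/5) = 1.022760
Growth rate = 1.022760 − 1 = 0.022760 = 2.2760%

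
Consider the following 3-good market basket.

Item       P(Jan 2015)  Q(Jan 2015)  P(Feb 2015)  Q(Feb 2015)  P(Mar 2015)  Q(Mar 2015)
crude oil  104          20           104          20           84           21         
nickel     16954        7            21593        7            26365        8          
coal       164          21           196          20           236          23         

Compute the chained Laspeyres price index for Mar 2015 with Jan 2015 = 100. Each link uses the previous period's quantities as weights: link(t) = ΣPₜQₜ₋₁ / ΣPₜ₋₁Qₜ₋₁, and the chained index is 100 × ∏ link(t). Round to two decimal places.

153.94

Link Jan 2015→Feb 2015:
ΣP(Feb 2015)Q(Jan 2015) = 104×20 + 21593×7 + 196×21 = 2080 + 151151 + 4116 = 157347
ΣP(Jan 2015)Q(Jan 2015) = 104×20 + 16954×7 + 164×21 = 2080 + 118678 + 3444 = 124202
link = 157347/124202 = 1.266864
Link Feb 2015→Mar 2015:
ΣP(Mar 2015)Q(Feb 2015) = 84×20 + 26365×7 + 236×20 = 1680 + 184555 + 4720 = 190955
ΣP(Feb 2015)Q(Feb 2015) = 104×20 + 21593×7 + 196×20 = 2080 + 151151 + 3920 = 157151
link = 190955/157151 = 1.215105
Chained index = 100 × 1.266864 × 1.215105 = 153.9373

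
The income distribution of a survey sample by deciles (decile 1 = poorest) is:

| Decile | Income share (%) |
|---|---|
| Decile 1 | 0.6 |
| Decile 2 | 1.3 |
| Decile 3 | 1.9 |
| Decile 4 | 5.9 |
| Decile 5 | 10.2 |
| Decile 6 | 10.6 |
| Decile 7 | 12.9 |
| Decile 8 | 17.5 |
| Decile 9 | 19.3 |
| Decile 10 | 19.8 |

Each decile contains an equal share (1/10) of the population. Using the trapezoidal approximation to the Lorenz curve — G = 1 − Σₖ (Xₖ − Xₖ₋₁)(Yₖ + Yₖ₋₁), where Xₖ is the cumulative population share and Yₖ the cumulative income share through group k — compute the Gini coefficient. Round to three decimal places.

Cumulative income shares Yₖ: 0.0060, 0.0190, 0.0380, 0.0970, 0.1990, 0.3050, 0.4340, 0.6090, 0.8020, 1.0000
Σ (Xₖ−Xₖ₋₁)(Yₖ+Yₖ₋₁) = (1/10)(0.0060+0.0000) + (1/10)(0.0190+0.0060) + (1/10)(0.0380+0.0190) + (1/10)(0.0970+0.0380) + (1/10)(0.1990+0.0970) + (1/10)(0.3050+0.1990) + (1/10)(0.4340+0.3050) + (1/10)(0.6090+0.4340) + (1/10)(0.8020+0.6090) + (1/10)(1.0000+0.8020)
  = 0.0006 + 0.0025 + 0.0057 + 0.0135 + 0.0296 + 0.0504 + 0.0739 + 0.1043 + 0.1411 + 0.1802 = 0.6018
G = 1 − 0.6018 = 0.3982

0.398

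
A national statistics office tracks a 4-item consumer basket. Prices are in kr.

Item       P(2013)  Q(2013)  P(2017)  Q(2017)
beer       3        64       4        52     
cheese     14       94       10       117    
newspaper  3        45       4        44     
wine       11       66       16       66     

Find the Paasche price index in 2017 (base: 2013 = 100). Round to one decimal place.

Paasche price index uses current-period quantities as weights.
ΣP(2017)·Q(2017) = 4×52 + 10×117 + 4×44 + 16×66 = 208 + 1170 + 176 + 1056 = 2610
ΣP(2013)·Q(2017) = 3×52 + 14×117 + 3×44 + 11×66 = 156 + 1638 + 132 + 726 = 2652
Index = 2610 / 2652 × 100 = 98.4163

98.4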